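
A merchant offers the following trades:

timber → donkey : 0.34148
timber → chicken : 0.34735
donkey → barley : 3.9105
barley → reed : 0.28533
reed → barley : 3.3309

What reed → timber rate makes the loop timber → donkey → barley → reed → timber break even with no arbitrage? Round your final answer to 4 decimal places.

Known legs of the cycle: 0.34148 × 3.9105 × 0.28533 = 0.3810175668882
For no arbitrage the full-cycle product must be 1, so the missing rate is 1 / 0.3810175668882 ≈ 2.624551.

2.6246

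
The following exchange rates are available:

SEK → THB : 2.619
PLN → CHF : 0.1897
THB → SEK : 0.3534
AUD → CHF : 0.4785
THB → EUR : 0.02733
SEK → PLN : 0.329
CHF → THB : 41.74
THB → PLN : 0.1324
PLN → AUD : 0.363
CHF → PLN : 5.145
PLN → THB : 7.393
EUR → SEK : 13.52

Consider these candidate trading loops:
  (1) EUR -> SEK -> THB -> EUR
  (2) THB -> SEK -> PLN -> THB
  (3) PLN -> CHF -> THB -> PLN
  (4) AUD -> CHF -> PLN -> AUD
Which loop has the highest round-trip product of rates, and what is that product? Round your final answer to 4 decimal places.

(1) 13.52 × 2.619 × 0.02733 = 0.96772
(2) 0.3534 × 0.329 × 7.393 = 0.85957
(3) 0.1897 × 41.74 × 0.1324 = 1.04835
(4) 0.4785 × 5.145 × 0.363 = 0.89366
Highest is cycle (3) at 1.0484 (>1, arbitrage).

1.0484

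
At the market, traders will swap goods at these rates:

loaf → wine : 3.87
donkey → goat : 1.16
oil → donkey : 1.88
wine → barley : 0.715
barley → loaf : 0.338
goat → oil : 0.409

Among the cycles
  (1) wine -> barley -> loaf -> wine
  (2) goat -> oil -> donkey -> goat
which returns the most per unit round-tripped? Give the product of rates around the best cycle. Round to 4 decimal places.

(1) 0.715 × 0.338 × 3.87 = 0.93526
(2) 0.409 × 1.88 × 1.16 = 0.89195
Highest is cycle (1) at 0.9353 (≤1, no arbitrage).

0.9353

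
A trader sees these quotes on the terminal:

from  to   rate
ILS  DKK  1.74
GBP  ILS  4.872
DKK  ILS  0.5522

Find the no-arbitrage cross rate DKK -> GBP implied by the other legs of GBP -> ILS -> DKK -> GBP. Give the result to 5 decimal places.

0.11796

Known legs of the cycle: 4.872 × 1.74 = 8.47728
For no arbitrage the full-cycle product must be 1, so the missing rate is 1 / 8.47728 ≈ 0.1179624.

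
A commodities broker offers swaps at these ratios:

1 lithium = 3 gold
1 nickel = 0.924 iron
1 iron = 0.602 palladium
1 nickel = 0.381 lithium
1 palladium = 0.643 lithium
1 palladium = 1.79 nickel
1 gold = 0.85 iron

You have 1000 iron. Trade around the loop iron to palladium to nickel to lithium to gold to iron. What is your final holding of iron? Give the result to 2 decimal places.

1000 iron × 0.602 = 602 palladium
602 palladium × 1.79 = 1077.58 nickel
1077.58 nickel × 0.381 = 410.55798 lithium
410.55798 lithium × 3 = 1231.67394 gold
1231.67394 gold × 0.85 = 1046.922849 iron

1046.92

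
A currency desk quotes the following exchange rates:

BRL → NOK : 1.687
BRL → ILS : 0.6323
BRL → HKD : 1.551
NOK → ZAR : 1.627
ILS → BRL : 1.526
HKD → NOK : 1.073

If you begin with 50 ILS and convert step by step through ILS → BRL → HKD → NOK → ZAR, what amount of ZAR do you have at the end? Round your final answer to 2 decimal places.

206.60

50 ILS × 1.526 = 76.3 BRL
76.3 BRL × 1.551 = 118.3413 HKD
118.3413 HKD × 1.073 = 126.9802149 NOK
126.9802149 NOK × 1.627 = 206.5968096423 ZAR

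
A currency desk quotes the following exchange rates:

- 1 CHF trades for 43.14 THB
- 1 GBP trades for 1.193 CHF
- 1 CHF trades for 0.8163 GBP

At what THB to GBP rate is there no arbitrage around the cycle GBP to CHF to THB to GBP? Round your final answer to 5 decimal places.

0.01943

Known legs of the cycle: 1.193 × 43.14 = 51.46602
For no arbitrage the full-cycle product must be 1, so the missing rate is 1 / 51.46602 ≈ 0.0194303.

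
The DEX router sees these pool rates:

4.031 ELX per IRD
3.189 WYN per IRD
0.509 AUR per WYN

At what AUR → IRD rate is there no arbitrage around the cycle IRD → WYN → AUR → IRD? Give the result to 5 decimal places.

0.61607

Known legs of the cycle: 3.189 × 0.509 = 1.623201
For no arbitrage the full-cycle product must be 1, so the missing rate is 1 / 1.623201 ≈ 0.6160666.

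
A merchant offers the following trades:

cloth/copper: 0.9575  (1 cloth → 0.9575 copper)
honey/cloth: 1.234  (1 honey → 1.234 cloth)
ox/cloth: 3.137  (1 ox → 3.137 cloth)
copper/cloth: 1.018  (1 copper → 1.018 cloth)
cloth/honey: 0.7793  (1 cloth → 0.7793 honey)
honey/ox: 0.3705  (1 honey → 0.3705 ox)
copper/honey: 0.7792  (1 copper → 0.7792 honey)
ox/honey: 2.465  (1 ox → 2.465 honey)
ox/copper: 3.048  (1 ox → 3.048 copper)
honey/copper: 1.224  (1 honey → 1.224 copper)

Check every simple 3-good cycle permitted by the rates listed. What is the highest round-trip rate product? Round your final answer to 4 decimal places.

0.9710

honey→copper→cloth→honey: 1.224 × 1.018 × 0.7793 = 0.97103
honey→cloth→copper→honey: 1.234 × 0.9575 × 0.7792 = 0.92067
honey→ox→cloth→honey: 0.3705 × 3.137 × 0.7793 = 0.90575
honey→ox→copper→honey: 0.3705 × 3.048 × 0.7792 = 0.87994
Maximum is honey→copper→cloth→honey at 0.9710; no arbitrage — every cycle loses value.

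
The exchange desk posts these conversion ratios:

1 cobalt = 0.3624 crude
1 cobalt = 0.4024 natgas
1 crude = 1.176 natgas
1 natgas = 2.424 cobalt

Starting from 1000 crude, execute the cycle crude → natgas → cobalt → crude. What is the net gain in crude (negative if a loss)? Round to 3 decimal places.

33.066

1000 crude × 1.176 = 1176 natgas
1176 natgas × 2.424 = 2850.624 cobalt
2850.624 cobalt × 0.3624 = 1033.0661376 crude
Net change: 1033.0661376 − 1000 = 33.0661376 crude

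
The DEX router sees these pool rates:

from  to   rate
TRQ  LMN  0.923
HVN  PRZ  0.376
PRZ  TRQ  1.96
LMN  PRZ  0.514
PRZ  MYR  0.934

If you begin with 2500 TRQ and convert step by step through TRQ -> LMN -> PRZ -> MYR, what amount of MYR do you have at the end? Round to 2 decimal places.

2500 TRQ × 0.923 = 2307.5 LMN
2307.5 LMN × 0.514 = 1186.055 PRZ
1186.055 PRZ × 0.934 = 1107.77537 MYR

1107.78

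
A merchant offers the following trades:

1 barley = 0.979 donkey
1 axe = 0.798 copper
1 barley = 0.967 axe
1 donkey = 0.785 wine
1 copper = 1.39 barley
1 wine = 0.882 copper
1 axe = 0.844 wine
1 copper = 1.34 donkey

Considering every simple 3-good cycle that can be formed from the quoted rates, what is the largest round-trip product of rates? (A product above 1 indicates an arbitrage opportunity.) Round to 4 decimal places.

1.0726

axe→copper→barley→axe: 0.798 × 1.39 × 0.967 = 1.07262
wine→copper→donkey→wine: 0.882 × 1.34 × 0.785 = 0.92778
Maximum is axe→copper→barley→axe at 1.0726; arbitrage exists.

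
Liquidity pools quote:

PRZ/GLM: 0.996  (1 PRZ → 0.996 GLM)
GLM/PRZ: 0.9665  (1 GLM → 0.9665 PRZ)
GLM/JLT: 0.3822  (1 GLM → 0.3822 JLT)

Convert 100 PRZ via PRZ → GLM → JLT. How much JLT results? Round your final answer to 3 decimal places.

38.067

100 PRZ × 0.996 = 99.6 GLM
99.6 GLM × 0.3822 = 38.06712 JLT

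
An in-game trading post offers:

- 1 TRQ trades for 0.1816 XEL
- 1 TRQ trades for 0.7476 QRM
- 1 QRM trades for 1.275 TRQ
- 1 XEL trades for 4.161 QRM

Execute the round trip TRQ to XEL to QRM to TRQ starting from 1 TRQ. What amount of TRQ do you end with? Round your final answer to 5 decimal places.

0.96344

1 TRQ × 0.1816 = 0.1816 XEL
0.1816 XEL × 4.161 = 0.7556376 QRM
0.7556376 QRM × 1.275 = 0.96343794 TRQ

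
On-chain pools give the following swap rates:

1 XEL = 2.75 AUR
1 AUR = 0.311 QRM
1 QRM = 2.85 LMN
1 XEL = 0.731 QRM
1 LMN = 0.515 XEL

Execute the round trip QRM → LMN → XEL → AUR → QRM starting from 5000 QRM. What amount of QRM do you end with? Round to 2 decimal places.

6276.47

5000 QRM × 2.85 = 14250 LMN
14250 LMN × 0.515 = 7338.75 XEL
7338.75 XEL × 2.75 = 20181.5625 AUR
20181.5625 AUR × 0.311 = 6276.4659375 QRM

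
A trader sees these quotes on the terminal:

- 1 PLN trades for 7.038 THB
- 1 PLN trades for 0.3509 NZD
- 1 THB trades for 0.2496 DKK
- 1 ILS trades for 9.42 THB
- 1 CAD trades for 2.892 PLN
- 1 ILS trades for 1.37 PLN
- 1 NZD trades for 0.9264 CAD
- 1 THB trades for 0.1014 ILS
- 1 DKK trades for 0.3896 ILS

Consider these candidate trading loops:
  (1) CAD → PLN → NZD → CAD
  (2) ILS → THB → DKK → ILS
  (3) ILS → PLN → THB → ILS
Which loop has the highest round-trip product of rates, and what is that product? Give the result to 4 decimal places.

0.9777

(1) 2.892 × 0.3509 × 0.9264 = 0.94011
(2) 9.42 × 0.2496 × 0.3896 = 0.91604
(3) 1.37 × 7.038 × 0.1014 = 0.97770
Highest is cycle (3) at 0.9777 (≤1, no arbitrage).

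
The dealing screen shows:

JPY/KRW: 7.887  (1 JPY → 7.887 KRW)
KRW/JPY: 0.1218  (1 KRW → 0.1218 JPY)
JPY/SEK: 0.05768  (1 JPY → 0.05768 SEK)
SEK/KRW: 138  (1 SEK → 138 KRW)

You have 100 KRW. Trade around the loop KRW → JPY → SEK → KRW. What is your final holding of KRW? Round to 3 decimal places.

96.951

100 KRW × 0.1218 = 12.18 JPY
12.18 JPY × 0.05768 = 0.7025424 SEK
0.7025424 SEK × 138 = 96.9508512 KRW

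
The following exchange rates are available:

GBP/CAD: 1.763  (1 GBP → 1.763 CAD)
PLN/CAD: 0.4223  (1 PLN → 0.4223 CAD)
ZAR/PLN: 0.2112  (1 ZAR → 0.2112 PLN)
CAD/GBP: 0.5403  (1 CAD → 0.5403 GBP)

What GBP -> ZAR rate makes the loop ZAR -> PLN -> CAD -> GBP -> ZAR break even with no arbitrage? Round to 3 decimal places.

Known legs of the cycle: 0.2112 × 0.4223 × 0.5403 = 0.048189227328
For no arbitrage the full-cycle product must be 1, so the missing rate is 1 / 0.048189227328 ≈ 20.75153.

20.752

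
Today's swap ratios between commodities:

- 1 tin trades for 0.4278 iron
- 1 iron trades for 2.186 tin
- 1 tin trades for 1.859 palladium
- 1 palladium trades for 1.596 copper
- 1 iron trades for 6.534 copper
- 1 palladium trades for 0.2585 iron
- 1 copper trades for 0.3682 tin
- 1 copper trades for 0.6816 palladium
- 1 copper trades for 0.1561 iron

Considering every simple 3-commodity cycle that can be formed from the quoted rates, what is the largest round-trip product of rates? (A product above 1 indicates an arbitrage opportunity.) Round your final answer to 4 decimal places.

palladium→iron→copper→palladium: 0.2585 × 6.534 × 0.6816 = 1.15125
palladium→copper→tin→palladium: 1.596 × 0.3682 × 1.859 = 1.09244
palladium→iron→tin→palladium: 0.2585 × 2.186 × 1.859 = 1.05049
copper→tin→iron→copper: 0.3682 × 0.4278 × 6.534 = 1.02921
Maximum is palladium→iron→copper→palladium at 1.1512; arbitrage exists.

1.1512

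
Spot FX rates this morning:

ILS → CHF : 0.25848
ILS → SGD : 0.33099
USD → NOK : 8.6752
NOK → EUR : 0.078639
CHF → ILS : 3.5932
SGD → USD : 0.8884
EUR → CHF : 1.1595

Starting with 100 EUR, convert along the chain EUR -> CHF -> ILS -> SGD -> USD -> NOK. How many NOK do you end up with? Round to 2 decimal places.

1062.81

100 EUR × 1.1595 = 115.95 CHF
115.95 CHF × 3.5932 = 416.63154 ILS
416.63154 ILS × 0.33099 = 137.9008734246 SGD
137.9008734246 SGD × 0.8884 = 122.51113595041464 USD
122.51113595041464 USD × 8.6752 = 1062.808606597037084928 NOK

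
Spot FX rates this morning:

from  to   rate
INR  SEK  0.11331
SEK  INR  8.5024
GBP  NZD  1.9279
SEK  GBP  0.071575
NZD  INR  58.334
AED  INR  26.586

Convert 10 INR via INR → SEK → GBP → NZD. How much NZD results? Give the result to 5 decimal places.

0.15636

10 INR × 0.11331 = 1.1331 SEK
1.1331 SEK × 0.071575 = 0.0811016325 GBP
0.0811016325 GBP × 1.9279 = 0.15635583729675 NZD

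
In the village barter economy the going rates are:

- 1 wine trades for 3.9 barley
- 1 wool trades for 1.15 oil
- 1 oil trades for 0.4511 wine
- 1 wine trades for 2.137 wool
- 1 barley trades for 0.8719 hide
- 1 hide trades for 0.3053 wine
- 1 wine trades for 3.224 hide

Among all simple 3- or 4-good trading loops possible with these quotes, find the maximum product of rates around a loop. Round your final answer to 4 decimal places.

1.1086

wine→wool→oil→wine: 2.137 × 1.15 × 0.4511 = 1.10860
wine→barley→hide→wine: 3.9 × 0.8719 × 0.3053 = 1.03815
Maximum is wine→wool→oil→wine at 1.1086; arbitrage exists.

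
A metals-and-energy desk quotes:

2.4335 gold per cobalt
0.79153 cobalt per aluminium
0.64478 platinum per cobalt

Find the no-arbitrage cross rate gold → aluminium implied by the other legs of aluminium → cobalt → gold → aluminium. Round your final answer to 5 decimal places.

0.51916

Known legs of the cycle: 0.79153 × 2.4335 = 1.926188255
For no arbitrage the full-cycle product must be 1, so the missing rate is 1 / 1.926188255 ≈ 0.5191601.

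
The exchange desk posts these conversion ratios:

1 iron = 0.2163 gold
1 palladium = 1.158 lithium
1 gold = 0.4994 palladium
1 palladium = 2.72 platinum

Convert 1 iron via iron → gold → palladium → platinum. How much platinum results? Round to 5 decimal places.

0.29381

1 iron × 0.2163 = 0.2163 gold
0.2163 gold × 0.4994 = 0.10802022 palladium
0.10802022 palladium × 2.72 = 0.2938149984 platinum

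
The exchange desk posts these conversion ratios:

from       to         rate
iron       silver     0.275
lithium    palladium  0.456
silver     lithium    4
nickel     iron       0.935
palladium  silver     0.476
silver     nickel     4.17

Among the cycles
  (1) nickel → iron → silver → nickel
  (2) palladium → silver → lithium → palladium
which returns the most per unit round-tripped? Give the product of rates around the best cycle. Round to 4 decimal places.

1.0722

(1) 0.935 × 0.275 × 4.17 = 1.07221
(2) 0.476 × 4 × 0.456 = 0.86822
Highest is cycle (1) at 1.0722 (>1, arbitrage).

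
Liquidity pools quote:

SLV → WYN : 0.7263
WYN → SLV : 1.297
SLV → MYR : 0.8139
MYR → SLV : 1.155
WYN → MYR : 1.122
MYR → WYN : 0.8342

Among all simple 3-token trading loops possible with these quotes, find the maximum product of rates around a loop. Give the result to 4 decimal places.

WYN→MYR→SLV→WYN: 1.122 × 1.155 × 0.7263 = 0.94122
WYN→SLV→MYR→WYN: 1.297 × 0.8139 × 0.8342 = 0.88061
Maximum is WYN→MYR→SLV→WYN at 0.9412; no arbitrage — every cycle loses value.

0.9412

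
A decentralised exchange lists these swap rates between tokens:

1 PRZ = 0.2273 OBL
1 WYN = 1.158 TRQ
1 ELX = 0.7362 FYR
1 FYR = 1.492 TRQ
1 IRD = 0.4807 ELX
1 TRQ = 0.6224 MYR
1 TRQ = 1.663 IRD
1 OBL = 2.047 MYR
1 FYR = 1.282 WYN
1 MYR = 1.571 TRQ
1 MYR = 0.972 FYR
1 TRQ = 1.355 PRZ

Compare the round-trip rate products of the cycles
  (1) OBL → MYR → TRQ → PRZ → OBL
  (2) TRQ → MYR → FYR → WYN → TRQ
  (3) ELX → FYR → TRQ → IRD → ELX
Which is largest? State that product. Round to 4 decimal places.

0.9905

(1) 2.047 × 1.571 × 1.355 × 0.2273 = 0.99045
(2) 0.6224 × 0.972 × 1.282 × 1.158 = 0.89812
(3) 0.7362 × 1.492 × 1.663 × 0.4807 = 0.87807
Highest is cycle (1) at 0.9905 (≤1, no arbitrage).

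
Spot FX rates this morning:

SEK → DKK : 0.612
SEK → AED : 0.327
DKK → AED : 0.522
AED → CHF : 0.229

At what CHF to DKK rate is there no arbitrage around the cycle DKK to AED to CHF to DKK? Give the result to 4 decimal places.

Known legs of the cycle: 0.522 × 0.229 = 0.119538
For no arbitrage the full-cycle product must be 1, so the missing rate is 1 / 0.119538 ≈ 8.365541.

8.3655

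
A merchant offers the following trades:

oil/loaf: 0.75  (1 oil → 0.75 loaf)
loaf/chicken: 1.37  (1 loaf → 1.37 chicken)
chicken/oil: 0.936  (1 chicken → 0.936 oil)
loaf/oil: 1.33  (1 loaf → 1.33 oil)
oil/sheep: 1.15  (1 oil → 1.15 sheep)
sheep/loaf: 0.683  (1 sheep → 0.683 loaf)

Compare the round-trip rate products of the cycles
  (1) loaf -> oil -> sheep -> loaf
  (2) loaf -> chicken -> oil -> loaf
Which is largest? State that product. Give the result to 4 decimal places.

(1) 1.33 × 1.15 × 0.683 = 1.04465
(2) 1.37 × 0.936 × 0.75 = 0.96174
Highest is cycle (1) at 1.0446 (>1, arbitrage).

1.0446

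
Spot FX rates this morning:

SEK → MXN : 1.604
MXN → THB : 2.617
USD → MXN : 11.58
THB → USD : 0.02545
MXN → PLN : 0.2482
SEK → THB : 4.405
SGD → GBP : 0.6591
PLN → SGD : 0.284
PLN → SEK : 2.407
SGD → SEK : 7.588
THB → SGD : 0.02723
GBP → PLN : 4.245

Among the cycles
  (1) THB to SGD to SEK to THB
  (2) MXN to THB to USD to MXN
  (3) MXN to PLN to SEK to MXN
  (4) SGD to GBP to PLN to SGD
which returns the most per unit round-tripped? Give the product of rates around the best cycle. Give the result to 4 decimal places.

(1) 0.02723 × 7.588 × 4.405 = 0.91017
(2) 2.617 × 0.02545 × 11.58 = 0.77126
(3) 0.2482 × 2.407 × 1.604 = 0.95826
(4) 0.6591 × 4.245 × 0.284 = 0.79460
Highest is cycle (3) at 0.9583 (≤1, no arbitrage).

0.9583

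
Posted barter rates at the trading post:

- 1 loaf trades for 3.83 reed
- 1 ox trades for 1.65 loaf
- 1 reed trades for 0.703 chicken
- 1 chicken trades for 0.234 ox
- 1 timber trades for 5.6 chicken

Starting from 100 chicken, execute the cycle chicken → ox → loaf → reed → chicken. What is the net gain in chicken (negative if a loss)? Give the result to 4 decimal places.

100 chicken × 0.234 = 23.4 ox
23.4 ox × 1.65 = 38.61 loaf
38.61 loaf × 3.83 = 147.8763 reed
147.8763 reed × 0.703 = 103.9570389 chicken
Net change: 103.9570389 − 100 = 3.9570389 chicken

3.9570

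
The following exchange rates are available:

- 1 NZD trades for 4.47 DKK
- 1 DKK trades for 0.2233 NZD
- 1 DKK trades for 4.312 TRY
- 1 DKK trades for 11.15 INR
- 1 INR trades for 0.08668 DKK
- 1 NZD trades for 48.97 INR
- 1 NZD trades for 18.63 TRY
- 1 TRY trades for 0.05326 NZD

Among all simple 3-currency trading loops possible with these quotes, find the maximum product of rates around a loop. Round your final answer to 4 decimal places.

1.0266

DKK→TRY→NZD→DKK: 4.312 × 0.05326 × 4.47 = 1.02657
DKK→NZD→INR→DKK: 0.2233 × 48.97 × 0.08668 = 0.94785
Maximum is DKK→TRY→NZD→DKK at 1.0266; arbitrage exists.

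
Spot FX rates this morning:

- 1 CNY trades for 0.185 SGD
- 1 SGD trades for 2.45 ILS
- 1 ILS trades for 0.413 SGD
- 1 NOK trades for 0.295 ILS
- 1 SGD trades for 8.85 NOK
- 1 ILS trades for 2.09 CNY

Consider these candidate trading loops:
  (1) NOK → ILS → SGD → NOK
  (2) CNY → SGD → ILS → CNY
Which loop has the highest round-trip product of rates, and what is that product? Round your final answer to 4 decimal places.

(1) 0.295 × 0.413 × 8.85 = 1.07824
(2) 0.185 × 2.45 × 2.09 = 0.94729
Highest is cycle (1) at 1.0782 (>1, arbitrage).

1.0782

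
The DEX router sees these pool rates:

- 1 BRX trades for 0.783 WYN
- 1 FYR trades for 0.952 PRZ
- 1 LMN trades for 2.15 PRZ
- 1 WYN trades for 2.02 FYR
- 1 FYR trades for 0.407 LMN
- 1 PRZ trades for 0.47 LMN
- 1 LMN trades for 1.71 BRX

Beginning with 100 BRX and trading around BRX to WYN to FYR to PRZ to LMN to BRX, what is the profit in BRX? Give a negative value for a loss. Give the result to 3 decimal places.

21.016

100 BRX × 0.783 = 78.3 WYN
78.3 WYN × 2.02 = 158.166 FYR
158.166 FYR × 0.952 = 150.574032 PRZ
150.574032 PRZ × 0.47 = 70.76979504 LMN
70.76979504 LMN × 1.71 = 121.0163495184 BRX
Net change: 121.0163495184 − 100 = 21.0163495184 BRX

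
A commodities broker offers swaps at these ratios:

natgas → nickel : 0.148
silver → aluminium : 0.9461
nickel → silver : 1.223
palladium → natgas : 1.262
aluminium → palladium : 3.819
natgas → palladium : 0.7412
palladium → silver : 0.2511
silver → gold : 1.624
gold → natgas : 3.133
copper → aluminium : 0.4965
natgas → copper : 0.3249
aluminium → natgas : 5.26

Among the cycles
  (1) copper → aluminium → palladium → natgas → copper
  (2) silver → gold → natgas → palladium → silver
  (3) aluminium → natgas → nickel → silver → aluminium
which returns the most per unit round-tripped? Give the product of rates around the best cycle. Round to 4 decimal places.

(1) 0.4965 × 3.819 × 1.262 × 0.3249 = 0.77746
(2) 1.624 × 3.133 × 0.7412 × 0.2511 = 0.94695
(3) 5.26 × 0.148 × 1.223 × 0.9461 = 0.90076
Highest is cycle (2) at 0.9470 (≤1, no arbitrage).

0.9470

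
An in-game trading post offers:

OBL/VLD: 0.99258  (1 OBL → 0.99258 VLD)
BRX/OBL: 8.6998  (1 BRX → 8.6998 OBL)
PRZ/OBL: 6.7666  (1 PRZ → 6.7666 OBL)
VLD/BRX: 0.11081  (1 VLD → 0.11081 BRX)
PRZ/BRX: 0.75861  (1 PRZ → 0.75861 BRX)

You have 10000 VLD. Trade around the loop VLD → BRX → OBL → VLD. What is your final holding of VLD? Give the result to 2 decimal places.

9568.72

10000 VLD × 0.11081 = 1108.1 BRX
1108.1 BRX × 8.6998 = 9640.24838 OBL
9640.24838 OBL × 0.99258 = 9568.7177370204 VLD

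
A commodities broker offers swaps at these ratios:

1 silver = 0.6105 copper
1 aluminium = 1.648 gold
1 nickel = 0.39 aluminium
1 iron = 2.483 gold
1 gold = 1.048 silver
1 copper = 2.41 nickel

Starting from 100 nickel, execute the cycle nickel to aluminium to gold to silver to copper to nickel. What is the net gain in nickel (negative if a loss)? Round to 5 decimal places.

-0.89723

100 nickel × 0.39 = 39 aluminium
39 aluminium × 1.648 = 64.272 gold
64.272 gold × 1.048 = 67.357056 silver
67.357056 silver × 0.6105 = 41.121482688 copper
41.121482688 copper × 2.41 = 99.10277327808 nickel
Net change: 99.10277327808 − 100 = -0.89722672192 nickel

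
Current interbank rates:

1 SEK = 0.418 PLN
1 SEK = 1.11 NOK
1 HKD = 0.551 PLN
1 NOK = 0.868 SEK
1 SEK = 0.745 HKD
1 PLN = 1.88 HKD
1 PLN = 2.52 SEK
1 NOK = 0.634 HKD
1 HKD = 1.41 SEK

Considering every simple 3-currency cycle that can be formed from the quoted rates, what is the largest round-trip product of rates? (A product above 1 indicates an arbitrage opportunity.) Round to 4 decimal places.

PLN→HKD→SEK→PLN: 1.88 × 1.41 × 0.418 = 1.10803
PLN→SEK→HKD→PLN: 2.52 × 0.745 × 0.551 = 1.03445
NOK→HKD→SEK→NOK: 0.634 × 1.41 × 1.11 = 0.99227
Maximum is PLN→HKD→SEK→PLN at 1.1080; arbitrage exists.

1.1080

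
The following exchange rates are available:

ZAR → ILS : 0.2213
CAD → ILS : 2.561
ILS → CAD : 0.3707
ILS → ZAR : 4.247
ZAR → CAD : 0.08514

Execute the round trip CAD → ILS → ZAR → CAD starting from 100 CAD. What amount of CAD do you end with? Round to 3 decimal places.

100 CAD × 2.561 = 256.1 ILS
256.1 ILS × 4.247 = 1087.6567 ZAR
1087.6567 ZAR × 0.08514 = 92.603091438 CAD

92.603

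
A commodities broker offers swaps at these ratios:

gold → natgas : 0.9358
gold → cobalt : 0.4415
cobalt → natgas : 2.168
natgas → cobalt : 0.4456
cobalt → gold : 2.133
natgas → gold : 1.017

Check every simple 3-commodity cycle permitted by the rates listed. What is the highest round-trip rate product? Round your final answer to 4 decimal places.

natgas→gold→cobalt→natgas: 1.017 × 0.4415 × 2.168 = 0.97344
natgas→cobalt→gold→natgas: 0.4456 × 2.133 × 0.9358 = 0.88944
Maximum is natgas→gold→cobalt→natgas at 0.9734; no arbitrage — every cycle loses value.

0.9734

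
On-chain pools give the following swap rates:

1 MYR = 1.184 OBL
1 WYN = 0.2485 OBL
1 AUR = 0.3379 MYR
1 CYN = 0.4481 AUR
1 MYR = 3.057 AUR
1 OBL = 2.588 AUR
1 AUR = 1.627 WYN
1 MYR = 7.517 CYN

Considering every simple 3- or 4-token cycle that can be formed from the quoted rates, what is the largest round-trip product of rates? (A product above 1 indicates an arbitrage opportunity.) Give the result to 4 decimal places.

1.1382

CYN→AUR→MYR→CYN: 0.4481 × 0.3379 × 7.517 = 1.13817
AUR→WYN→OBL→AUR: 1.627 × 0.2485 × 2.588 = 1.04635
AUR→MYR→OBL→AUR: 0.3379 × 1.184 × 2.588 = 1.03539
Maximum is CYN→AUR→MYR→CYN at 1.1382; arbitrage exists.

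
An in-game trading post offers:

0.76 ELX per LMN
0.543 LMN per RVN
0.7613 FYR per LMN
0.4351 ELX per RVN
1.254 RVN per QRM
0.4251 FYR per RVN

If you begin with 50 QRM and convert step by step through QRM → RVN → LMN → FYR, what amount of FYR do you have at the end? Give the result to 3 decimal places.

50 QRM × 1.254 = 62.7 RVN
62.7 RVN × 0.543 = 34.0461 LMN
34.0461 LMN × 0.7613 = 25.91929593 FYR

25.919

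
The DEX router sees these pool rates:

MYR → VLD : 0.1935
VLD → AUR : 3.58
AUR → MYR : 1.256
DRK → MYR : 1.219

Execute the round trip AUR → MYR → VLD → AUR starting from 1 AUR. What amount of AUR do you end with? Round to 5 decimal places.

1 AUR × 1.256 = 1.256 MYR
1.256 MYR × 0.1935 = 0.243036 VLD
0.243036 VLD × 3.58 = 0.87006888 AUR

0.87007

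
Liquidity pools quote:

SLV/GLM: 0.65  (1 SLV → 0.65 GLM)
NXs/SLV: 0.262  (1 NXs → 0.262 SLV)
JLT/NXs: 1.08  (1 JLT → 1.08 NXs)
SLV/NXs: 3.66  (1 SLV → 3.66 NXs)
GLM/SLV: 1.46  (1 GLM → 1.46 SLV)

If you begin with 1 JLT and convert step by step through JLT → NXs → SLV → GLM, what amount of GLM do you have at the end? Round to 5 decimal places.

0.18392

1 JLT × 1.08 = 1.08 NXs
1.08 NXs × 0.262 = 0.28296 SLV
0.28296 SLV × 0.65 = 0.183924 GLM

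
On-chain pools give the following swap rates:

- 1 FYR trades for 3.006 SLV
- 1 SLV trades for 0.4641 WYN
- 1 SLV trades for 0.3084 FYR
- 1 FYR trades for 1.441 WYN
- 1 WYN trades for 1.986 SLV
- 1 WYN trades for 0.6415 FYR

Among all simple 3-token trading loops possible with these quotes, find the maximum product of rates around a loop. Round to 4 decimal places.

0.8949

FYR→SLV→WYN→FYR: 3.006 × 0.4641 × 0.6415 = 0.89495
FYR→WYN→SLV→FYR: 1.441 × 1.986 × 0.3084 = 0.88259
Maximum is FYR→SLV→WYN→FYR at 0.8949; no arbitrage — every cycle loses value.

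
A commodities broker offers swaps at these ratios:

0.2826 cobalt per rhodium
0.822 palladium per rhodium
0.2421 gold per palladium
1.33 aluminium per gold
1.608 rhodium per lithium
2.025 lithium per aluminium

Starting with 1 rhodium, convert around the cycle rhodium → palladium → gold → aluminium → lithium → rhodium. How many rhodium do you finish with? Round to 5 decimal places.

1 rhodium × 0.822 = 0.822 palladium
0.822 palladium × 0.2421 = 0.1990062 gold
0.1990062 gold × 1.33 = 0.264678246 aluminium
0.264678246 aluminium × 2.025 = 0.53597344815 lithium
0.53597344815 lithium × 1.608 = 0.8618453046252 rhodium

0.86185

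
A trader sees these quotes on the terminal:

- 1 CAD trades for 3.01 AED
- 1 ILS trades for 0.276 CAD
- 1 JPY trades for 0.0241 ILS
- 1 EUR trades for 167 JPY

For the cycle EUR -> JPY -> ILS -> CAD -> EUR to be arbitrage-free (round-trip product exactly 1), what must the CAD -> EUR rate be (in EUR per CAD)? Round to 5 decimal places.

0.90024

Known legs of the cycle: 167 × 0.0241 × 0.276 = 1.1108172
For no arbitrage the full-cycle product must be 1, so the missing rate is 1 / 1.1108172 ≈ 0.9002381.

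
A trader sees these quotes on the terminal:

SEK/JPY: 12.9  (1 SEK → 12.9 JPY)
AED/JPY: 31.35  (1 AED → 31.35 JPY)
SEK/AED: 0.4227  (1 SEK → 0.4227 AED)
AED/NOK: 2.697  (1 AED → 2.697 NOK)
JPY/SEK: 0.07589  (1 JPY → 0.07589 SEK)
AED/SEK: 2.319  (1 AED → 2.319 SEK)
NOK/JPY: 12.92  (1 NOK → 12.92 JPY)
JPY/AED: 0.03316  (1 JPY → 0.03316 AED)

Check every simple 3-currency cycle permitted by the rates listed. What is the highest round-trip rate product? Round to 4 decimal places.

JPY→AED→NOK→JPY: 0.03316 × 2.697 × 12.92 = 1.15547
JPY→SEK→AED→JPY: 0.07589 × 0.4227 × 31.35 = 1.00567
JPY→AED→SEK→JPY: 0.03316 × 2.319 × 12.9 = 0.99198
Maximum is JPY→AED→NOK→JPY at 1.1555; arbitrage exists.

1.1555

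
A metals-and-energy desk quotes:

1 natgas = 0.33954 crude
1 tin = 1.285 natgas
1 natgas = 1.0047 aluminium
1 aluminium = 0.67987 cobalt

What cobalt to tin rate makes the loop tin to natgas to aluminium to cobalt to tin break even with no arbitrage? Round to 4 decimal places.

Known legs of the cycle: 1.285 × 1.0047 × 0.67987 = 0.877739024865
For no arbitrage the full-cycle product must be 1, so the missing rate is 1 / 0.877739024865 ≈ 1.139291.

1.1393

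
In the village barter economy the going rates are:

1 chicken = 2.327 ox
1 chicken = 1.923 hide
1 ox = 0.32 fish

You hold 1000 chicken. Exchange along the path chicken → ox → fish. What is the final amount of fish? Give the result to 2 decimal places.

1000 chicken × 2.327 = 2327 ox
2327 ox × 0.32 = 744.64 fish

744.64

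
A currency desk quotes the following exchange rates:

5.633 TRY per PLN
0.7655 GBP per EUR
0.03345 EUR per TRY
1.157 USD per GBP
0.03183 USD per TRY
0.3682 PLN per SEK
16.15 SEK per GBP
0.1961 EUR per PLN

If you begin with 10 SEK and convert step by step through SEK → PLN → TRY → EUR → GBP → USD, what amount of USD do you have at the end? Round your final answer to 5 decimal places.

0.61447

10 SEK × 0.3682 = 3.682 PLN
3.682 PLN × 5.633 = 20.740706 TRY
20.740706 TRY × 0.03345 = 0.6937766157 EUR
0.6937766157 EUR × 0.7655 = 0.53108599931835 GBP
0.53108599931835 GBP × 1.157 = 0.61446650121133095 USD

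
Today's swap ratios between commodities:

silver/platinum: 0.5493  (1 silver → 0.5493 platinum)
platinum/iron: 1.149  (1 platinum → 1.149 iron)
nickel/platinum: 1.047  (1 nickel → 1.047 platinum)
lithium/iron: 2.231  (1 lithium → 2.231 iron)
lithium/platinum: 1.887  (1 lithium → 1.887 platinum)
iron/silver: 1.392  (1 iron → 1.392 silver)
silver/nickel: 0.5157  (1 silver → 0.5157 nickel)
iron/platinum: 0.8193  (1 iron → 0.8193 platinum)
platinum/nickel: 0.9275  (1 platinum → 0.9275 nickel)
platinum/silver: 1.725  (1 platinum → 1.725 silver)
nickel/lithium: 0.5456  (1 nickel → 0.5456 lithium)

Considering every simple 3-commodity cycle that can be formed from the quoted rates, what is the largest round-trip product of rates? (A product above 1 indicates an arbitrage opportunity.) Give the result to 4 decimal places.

nickel→lithium→platinum→nickel: 0.5456 × 1.887 × 0.9275 = 0.95491
silver→nickel→platinum→silver: 0.5157 × 1.047 × 1.725 = 0.93139
silver→platinum→iron→silver: 0.5493 × 1.149 × 1.392 = 0.87855
Maximum is nickel→lithium→platinum→nickel at 0.9549; no arbitrage — every cycle loses value.

0.9549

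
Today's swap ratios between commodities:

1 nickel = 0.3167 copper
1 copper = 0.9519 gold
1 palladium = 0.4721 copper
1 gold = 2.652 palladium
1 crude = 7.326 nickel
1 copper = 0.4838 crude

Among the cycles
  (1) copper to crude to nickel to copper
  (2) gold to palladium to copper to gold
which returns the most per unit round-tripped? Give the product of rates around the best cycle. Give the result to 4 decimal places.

1.1918

(1) 0.4838 × 7.326 × 0.3167 = 1.12249
(2) 2.652 × 0.4721 × 0.9519 = 1.19179
Highest is cycle (2) at 1.1918 (>1, arbitrage).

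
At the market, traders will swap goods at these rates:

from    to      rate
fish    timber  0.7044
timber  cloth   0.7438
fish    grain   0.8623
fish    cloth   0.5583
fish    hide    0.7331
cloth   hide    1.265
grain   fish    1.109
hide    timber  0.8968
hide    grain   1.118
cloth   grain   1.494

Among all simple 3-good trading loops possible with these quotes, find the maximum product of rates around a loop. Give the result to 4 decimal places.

grain→fish→cloth→grain: 1.109 × 0.5583 × 1.494 = 0.92502
hide→grain→fish→hide: 1.118 × 1.109 × 0.7331 = 0.90894
hide→timber→cloth→hide: 0.8968 × 0.7438 × 1.265 = 0.84381
Maximum is grain→fish→cloth→grain at 0.9250; no arbitrage — every cycle loses value.

0.9250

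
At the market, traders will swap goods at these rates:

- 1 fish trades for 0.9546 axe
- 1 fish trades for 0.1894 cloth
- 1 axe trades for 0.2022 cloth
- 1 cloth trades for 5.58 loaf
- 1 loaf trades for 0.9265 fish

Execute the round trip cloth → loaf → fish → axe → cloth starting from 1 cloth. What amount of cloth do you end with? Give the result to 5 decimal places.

0.99789

1 cloth × 5.58 = 5.58 loaf
5.58 loaf × 0.9265 = 5.16987 fish
5.16987 fish × 0.9546 = 4.935157902 axe
4.935157902 axe × 0.2022 = 0.9978889277844 cloth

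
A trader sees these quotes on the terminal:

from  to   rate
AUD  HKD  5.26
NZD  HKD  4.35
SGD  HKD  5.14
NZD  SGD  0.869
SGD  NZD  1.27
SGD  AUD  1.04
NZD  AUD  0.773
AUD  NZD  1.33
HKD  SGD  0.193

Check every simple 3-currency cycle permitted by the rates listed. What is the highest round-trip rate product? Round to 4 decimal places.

SGD→AUD→NZD→SGD: 1.04 × 1.33 × 0.869 = 1.20200
SGD→NZD→HKD→SGD: 1.27 × 4.35 × 0.193 = 1.06623
SGD→AUD→HKD→SGD: 1.04 × 5.26 × 0.193 = 1.05579
Maximum is SGD→AUD→NZD→SGD at 1.2020; arbitrage exists.

1.2020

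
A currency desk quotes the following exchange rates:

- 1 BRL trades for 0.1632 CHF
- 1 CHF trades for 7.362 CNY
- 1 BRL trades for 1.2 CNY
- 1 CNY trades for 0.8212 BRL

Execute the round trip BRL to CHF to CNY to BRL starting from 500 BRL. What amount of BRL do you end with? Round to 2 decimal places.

493.33

500 BRL × 0.1632 = 81.6 CHF
81.6 CHF × 7.362 = 600.7392 CNY
600.7392 CNY × 0.8212 = 493.32703104 BRL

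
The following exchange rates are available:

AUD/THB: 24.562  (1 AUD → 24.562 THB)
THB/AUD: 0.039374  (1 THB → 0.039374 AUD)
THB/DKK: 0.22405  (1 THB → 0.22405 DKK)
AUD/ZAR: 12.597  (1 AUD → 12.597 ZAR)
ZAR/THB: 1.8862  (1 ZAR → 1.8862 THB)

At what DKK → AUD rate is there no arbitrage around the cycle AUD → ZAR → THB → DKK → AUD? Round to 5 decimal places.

0.18785

Known legs of the cycle: 12.597 × 1.8862 × 0.22405 = 5.32353137667
For no arbitrage the full-cycle product must be 1, so the missing rate is 1 / 5.32353137667 ≈ 0.1878452.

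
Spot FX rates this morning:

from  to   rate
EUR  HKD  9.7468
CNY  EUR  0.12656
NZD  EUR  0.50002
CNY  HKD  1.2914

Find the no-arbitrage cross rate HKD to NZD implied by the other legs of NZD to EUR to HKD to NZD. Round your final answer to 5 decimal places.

Known legs of the cycle: 0.50002 × 9.7468 = 4.873594936
For no arbitrage the full-cycle product must be 1, so the missing rate is 1 / 4.873594936 ≈ 0.2051873.

0.20519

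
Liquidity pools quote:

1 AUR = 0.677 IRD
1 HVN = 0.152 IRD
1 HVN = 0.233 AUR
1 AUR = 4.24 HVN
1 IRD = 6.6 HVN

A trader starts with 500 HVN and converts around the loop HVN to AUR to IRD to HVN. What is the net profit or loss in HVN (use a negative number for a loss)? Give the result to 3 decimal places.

500 HVN × 0.233 = 116.5 AUR
116.5 AUR × 0.677 = 78.8705 IRD
78.8705 IRD × 6.6 = 520.5453 HVN
Net change: 520.5453 − 500 = 20.5453 HVN

20.545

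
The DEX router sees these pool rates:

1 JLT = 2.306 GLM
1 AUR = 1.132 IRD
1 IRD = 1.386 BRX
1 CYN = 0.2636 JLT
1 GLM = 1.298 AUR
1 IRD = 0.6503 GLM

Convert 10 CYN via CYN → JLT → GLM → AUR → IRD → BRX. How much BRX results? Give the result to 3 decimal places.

10 CYN × 0.2636 = 2.636 JLT
2.636 JLT × 2.306 = 6.078616 GLM
6.078616 GLM × 1.298 = 7.890043568 AUR
7.890043568 AUR × 1.132 = 8.931529318976 IRD
8.931529318976 IRD × 1.386 = 12.379099636100736 BRX

12.379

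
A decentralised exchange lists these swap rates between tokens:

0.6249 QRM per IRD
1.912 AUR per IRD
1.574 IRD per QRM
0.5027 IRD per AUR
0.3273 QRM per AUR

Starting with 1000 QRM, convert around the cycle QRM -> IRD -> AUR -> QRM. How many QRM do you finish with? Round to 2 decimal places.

1000 QRM × 1.574 = 1574 IRD
1574 IRD × 1.912 = 3009.488 AUR
3009.488 AUR × 0.3273 = 985.0054224 QRM

985.01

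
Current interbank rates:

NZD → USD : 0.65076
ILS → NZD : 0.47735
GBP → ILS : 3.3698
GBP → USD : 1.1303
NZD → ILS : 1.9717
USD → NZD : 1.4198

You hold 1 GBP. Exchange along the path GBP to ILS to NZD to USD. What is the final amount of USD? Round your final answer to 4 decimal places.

1 GBP × 3.3698 = 3.3698 ILS
3.3698 ILS × 0.47735 = 1.60857403 NZD
1.60857403 NZD × 0.65076 = 1.0467956357628 USD

1.0468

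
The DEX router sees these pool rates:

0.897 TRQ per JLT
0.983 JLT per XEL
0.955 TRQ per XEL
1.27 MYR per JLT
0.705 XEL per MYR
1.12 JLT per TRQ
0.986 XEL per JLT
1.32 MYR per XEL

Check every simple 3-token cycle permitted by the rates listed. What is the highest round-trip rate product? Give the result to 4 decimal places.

JLT→XEL→TRQ→JLT: 0.986 × 0.955 × 1.12 = 1.05463
JLT→MYR→XEL→JLT: 1.27 × 0.705 × 0.983 = 0.88013
Maximum is JLT→XEL→TRQ→JLT at 1.0546; arbitrage exists.

1.0546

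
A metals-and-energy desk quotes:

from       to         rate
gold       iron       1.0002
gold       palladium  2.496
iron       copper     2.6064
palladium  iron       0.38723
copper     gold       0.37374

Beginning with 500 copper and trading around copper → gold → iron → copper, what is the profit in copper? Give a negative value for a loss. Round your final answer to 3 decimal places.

500 copper × 0.37374 = 186.87 gold
186.87 gold × 1.0002 = 186.907374 iron
186.907374 iron × 2.6064 = 487.1553795936 copper
Net change: 487.1553795936 − 500 = -12.8446204064 copper

-12.845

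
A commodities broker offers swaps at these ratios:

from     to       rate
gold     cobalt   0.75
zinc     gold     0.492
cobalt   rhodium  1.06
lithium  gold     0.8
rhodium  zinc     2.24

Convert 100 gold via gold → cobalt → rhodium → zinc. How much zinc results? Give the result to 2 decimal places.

178.08

100 gold × 0.75 = 75 cobalt
75 cobalt × 1.06 = 79.5 rhodium
79.5 rhodium × 2.24 = 178.08 zinc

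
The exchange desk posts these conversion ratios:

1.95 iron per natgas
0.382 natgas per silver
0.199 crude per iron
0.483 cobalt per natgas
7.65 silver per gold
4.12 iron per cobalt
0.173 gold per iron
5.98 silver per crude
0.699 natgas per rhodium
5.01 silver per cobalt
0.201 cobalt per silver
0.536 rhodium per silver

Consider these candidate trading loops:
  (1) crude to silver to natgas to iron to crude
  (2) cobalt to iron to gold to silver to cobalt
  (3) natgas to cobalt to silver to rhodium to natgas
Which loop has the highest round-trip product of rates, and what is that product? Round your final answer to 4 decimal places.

1.0960

(1) 5.98 × 0.382 × 1.95 × 0.199 = 0.88645
(2) 4.12 × 0.173 × 7.65 × 0.201 = 1.09598
(3) 0.483 × 5.01 × 0.536 × 0.699 = 0.90662
Highest is cycle (2) at 1.0960 (>1, arbitrage).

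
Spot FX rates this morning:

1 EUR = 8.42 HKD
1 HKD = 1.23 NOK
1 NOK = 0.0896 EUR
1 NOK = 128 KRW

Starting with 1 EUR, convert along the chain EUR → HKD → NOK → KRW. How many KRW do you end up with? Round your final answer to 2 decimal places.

1 EUR × 8.42 = 8.42 HKD
8.42 HKD × 1.23 = 10.3566 NOK
10.3566 NOK × 128 = 1325.6448 KRW

1325.64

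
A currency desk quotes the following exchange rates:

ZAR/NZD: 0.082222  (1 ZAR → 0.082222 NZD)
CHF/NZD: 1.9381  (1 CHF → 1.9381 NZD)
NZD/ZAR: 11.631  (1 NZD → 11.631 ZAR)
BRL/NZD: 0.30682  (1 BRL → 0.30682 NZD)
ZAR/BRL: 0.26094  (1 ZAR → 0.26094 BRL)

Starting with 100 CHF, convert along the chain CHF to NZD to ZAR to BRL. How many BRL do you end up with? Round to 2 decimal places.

588.21

100 CHF × 1.9381 = 193.81 NZD
193.81 NZD × 11.631 = 2254.20411 ZAR
2254.20411 ZAR × 0.26094 = 588.2120204634 BRL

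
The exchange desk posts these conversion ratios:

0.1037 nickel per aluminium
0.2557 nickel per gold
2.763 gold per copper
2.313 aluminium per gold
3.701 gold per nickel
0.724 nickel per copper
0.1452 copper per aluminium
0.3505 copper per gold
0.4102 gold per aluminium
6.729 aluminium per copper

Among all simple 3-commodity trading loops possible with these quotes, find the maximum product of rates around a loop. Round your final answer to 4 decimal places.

0.9675

gold→copper→aluminium→gold: 0.3505 × 6.729 × 0.4102 = 0.96746
gold→copper→nickel→gold: 0.3505 × 0.724 × 3.701 = 0.93917
gold→aluminium→copper→gold: 2.313 × 0.1452 × 2.763 = 0.92795
gold→aluminium→nickel→gold: 2.313 × 0.1037 × 3.701 = 0.88771
Maximum is gold→copper→aluminium→gold at 0.9675; no arbitrage — every cycle loses value.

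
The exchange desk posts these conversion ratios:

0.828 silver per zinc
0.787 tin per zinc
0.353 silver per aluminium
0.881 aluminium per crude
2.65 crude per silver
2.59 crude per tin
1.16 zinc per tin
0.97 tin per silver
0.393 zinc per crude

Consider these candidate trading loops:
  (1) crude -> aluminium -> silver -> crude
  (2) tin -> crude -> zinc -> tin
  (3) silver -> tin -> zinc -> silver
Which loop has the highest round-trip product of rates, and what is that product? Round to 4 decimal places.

0.9317

(1) 0.881 × 0.353 × 2.65 = 0.82413
(2) 2.59 × 0.393 × 0.787 = 0.80106
(3) 0.97 × 1.16 × 0.828 = 0.93167
Highest is cycle (3) at 0.9317 (≤1, no arbitrage).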